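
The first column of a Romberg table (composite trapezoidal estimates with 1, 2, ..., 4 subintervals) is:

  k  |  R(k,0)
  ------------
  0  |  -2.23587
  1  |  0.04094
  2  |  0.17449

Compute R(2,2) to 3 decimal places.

0.180

R(1,1) = (4·0.04094 − (-2.23587)) / 3 = 0.79988
R(2,1) = 0.17449 + (0.17449 − 0.04094)/3 = 0.21901
R(2,2) = (16·0.21901 − 0.79988) / 15 = 0.18029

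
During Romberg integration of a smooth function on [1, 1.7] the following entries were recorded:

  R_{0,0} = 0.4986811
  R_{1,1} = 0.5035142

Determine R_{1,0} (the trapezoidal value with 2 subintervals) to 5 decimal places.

From R_{1,1} = (4·R_{1,0} − R_{0,0})/3, solve for R_{1,0}:
4·R_{1,0} = 3·0.5035142 + 0.4986811 = 2.0092237
R_{1,0} = 0.5023059

0.50231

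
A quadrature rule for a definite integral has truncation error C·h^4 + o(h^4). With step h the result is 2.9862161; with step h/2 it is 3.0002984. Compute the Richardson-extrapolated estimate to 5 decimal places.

3.00124

The leading error scales as h^4; refining by a factor of 2 reduces it by 2^4 = 16.
Extrapolated value = (16·A(h/2) − A(h)) / (16 − 1)
= (16·3.0002984 − 2.9862161) / 15
= 45.0185583 / 15 = 3.0012372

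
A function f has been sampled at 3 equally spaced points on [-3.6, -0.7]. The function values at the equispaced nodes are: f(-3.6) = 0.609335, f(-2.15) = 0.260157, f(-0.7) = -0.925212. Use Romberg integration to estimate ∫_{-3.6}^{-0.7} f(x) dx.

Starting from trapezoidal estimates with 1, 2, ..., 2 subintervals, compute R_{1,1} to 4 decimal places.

0.3503

R_{0,0} (trapezoid, 1 panel, h=2.9000): -0.458022
R_{1,0} (trapezoid, 2 panels, h=1.4500): 0.148217
R_{1,1} = 0.148217 + (0.148217 − (-0.458022))/3 = 0.350297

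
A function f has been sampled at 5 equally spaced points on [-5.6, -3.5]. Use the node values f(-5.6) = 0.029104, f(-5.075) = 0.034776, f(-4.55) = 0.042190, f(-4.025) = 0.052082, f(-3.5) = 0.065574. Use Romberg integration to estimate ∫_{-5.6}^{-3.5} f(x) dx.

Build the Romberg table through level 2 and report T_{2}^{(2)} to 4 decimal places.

0.0921

T_{0}^{(0)} (trapezoid, 1 panel, h=2.1000): 0.099412
T_{1}^{(0)} (trapezoid, 2 panels, h=1.0500): 0.094005
T_{2}^{(0)} (trapezoid, 4 panels, h=0.5250): 0.092603
T_{1}^{(1)} = 0.094005 + (0.094005 − 0.099412)/3 = 0.092203
T_{2}^{(1)} = 0.092603 + (0.092603 − 0.094005)/3 = 0.092136
T_{2}^{(2)} = 0.092136 + (0.092136 − 0.092203)/15 = 0.092132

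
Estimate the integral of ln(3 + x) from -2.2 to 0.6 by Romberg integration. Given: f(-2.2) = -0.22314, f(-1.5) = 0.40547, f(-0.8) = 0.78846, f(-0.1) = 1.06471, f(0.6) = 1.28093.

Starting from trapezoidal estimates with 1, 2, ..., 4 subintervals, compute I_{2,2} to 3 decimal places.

I_{0,0} (trapezoid, 1 panel, h=2.8000): 1.48091
I_{1,0} (trapezoid, 2 panels, h=1.4000): 1.84430
I_{2,0} (trapezoid, 4 panels, h=0.7000): 1.95127
I_{1,1} = 1.84430 + (1.84430 − 1.48091)/3 = 1.96543
I_{2,1} = 1.95127 + (1.95127 − 1.84430)/3 = 1.98693
I_{2,2} = 1.98693 + (1.98693 − 1.96543)/15 = 1.98836

1.988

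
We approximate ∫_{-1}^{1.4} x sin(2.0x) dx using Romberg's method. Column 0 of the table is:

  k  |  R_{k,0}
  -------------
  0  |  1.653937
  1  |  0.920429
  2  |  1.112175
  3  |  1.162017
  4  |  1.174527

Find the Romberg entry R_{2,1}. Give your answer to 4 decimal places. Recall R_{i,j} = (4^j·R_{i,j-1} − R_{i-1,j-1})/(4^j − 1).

Richardson extrapolation on the trapezoidal column (denominator 4−1=3):
R_{2,1} = 1.112175 + (1.112175 − 0.920429)/3 = 1.176090
(Column j=1 coincides with Simpson's rule on the same nodes.)

1.1761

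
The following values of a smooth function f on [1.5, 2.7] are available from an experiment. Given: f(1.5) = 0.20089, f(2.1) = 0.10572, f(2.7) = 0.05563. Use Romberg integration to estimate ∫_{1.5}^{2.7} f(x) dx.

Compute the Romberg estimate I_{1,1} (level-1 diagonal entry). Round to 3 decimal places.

I_{0,0} (trapezoid, 1 panel, h=1.2000): 0.15391
I_{1,0} (trapezoid, 2 panels, h=0.6000): 0.14039
I_{1,1} = 0.14039 + (0.14039 − 0.15391)/3 = 0.13588

0.136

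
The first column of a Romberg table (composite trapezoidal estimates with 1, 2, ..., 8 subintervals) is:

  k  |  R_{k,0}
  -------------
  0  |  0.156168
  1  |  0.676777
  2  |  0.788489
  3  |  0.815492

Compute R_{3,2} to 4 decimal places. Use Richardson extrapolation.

R_{2,1} = (4·0.788489 − 0.676777) / 3 = 0.825726
R_{3,1} = 0.815492 + (0.815492 − 0.788489)/3 = 0.824493
R_{3,2} = (16·0.824493 − 0.825726) / 15 = 0.824411

0.8244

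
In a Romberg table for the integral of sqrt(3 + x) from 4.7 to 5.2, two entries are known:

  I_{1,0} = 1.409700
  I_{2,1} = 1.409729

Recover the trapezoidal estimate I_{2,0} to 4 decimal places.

1.4097

From I_{2,1} = (4·I_{2,0} − I_{1,0})/3, solve for I_{2,0}:
4·I_{2,0} = 3·1.409729 + 1.409700 = 5.638887
I_{2,0} = 1.409722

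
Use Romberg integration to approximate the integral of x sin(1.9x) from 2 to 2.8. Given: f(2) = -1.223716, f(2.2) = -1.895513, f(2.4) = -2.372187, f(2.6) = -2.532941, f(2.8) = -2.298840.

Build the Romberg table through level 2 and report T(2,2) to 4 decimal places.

T(0,0) (trapezoid, 1 panel, h=0.8000): -1.409022
T(1,0) (trapezoid, 2 panels, h=0.4000): -1.653386
T(2,0) (trapezoid, 4 panels, h=0.2000): -1.712384
T(1,1) = -1.653386 + (-1.653386 − (-1.409022))/3 = -1.734841
T(2,1) = -1.712384 + (-1.712384 − (-1.653386))/3 = -1.732050
T(2,2) = -1.732050 + (-1.732050 − (-1.734841))/15 = -1.731864

-1.7319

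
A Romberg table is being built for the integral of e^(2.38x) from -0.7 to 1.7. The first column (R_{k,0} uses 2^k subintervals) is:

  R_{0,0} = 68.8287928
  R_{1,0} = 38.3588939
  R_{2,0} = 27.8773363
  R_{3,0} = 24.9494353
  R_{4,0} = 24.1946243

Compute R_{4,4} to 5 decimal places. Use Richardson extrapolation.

R_{1,1} = (4·38.3588939 − 68.8287928) / 3 = 28.2022609
R_{2,1} = 27.8773363 + (27.8773363 − 38.3588939)/3 = 24.3834838
R_{3,1} = (4·24.9494353 − 27.8773363) / 3 = 23.9734683
R_{4,1} = (4·24.1946243 − 24.9494353) / 3 = 23.9430206
R_{2,2} = (16·24.3834838 − 28.2022609) / 15 = 24.1288987
R_{3,2} = 23.9734683 + (23.9734683 − 24.3834838)/15 = 23.9461339
R_{4,2} = (16·23.9430206 − 23.9734683) / 15 = 23.9409908
R_{3,3} = (64·23.9461339 − 24.1288987) / 63 = 23.9432329
R_{4,3} = (64·23.9409908 − 23.9461339) / 63 = 23.9409092
R_{4,4} = 23.9409092 + (23.9409092 − 23.9432329)/255 = 23.9409001
(Column j=1 coincides with Simpson's rule on the same nodes.)

23.94090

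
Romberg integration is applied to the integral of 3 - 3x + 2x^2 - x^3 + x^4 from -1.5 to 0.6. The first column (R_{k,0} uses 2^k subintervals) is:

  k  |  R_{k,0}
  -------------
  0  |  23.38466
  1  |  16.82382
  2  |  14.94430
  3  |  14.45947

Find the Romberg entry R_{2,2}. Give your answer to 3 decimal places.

14.297

R_{1,1} = (4·16.82382 − 23.38466) / 3 = 14.63687
R_{2,1} = 14.94430 + (14.94430 − 16.82382)/3 = 14.31779
R_{2,2} = 14.31779 + (14.31779 − 14.63687)/15 = 14.29652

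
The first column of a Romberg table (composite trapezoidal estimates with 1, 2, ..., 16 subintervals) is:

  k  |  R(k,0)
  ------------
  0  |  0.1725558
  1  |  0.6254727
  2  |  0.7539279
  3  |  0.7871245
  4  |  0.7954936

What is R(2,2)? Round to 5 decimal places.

0.79810

R(1,1) = 0.6254727 + (0.6254727 − 0.1725558)/3 = 0.7764450
R(2,1) = 0.7539279 + (0.7539279 − 0.6254727)/3 = 0.7967463
R(2,2) = (16·0.7967463 − 0.7764450) / 15 = 0.7980997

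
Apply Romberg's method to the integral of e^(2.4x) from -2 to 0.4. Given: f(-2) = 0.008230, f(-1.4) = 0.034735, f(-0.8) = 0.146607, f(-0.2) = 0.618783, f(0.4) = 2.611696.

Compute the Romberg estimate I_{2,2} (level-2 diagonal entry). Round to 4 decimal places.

I_{0,0} (trapezoid, 1 panel, h=2.4000): 3.143911
I_{1,0} (trapezoid, 2 panels, h=1.2000): 1.747884
I_{2,0} (trapezoid, 4 panels, h=0.6000): 1.266053
I_{1,1} = 1.747884 + (1.747884 − 3.143911)/3 = 1.282542
I_{2,1} = 1.266053 + (1.266053 − 1.747884)/3 = 1.105443
I_{2,2} = 1.105443 + (1.105443 − 1.282542)/15 = 1.093636

1.0936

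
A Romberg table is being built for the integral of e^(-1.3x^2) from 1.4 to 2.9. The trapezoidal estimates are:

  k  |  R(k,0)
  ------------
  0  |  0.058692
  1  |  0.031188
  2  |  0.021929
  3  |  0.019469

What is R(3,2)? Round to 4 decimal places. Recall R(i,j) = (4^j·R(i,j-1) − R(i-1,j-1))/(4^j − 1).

Richardson extrapolation on the trapezoidal column (denominator 4−1=3):
R(2,1) = 0.021929 + (0.021929 − 0.031188)/3 = 0.018843
R(3,1) = (4·0.019469 − 0.021929) / 3 = 0.018649
R(3,2) = (16·0.018649 − 0.018843) / 15 = 0.018636

0.0186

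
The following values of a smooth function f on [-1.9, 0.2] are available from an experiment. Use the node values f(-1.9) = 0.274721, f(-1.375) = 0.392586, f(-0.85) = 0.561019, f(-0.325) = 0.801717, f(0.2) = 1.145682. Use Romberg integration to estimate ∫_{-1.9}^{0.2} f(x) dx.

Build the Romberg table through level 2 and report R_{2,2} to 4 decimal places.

R_{0,0} (trapezoid, 1 panel, h=2.1000): 1.491423
R_{1,0} (trapezoid, 2 panels, h=1.0500): 1.334782
R_{2,0} (trapezoid, 4 panels, h=0.5250): 1.294400
R_{1,1} = 1.334782 + (1.334782 − 1.491423)/3 = 1.282568
R_{2,1} = 1.294400 + (1.294400 − 1.334782)/3 = 1.280939
R_{2,2} = 1.280939 + (1.280939 − 1.282568)/15 = 1.280830

1.2808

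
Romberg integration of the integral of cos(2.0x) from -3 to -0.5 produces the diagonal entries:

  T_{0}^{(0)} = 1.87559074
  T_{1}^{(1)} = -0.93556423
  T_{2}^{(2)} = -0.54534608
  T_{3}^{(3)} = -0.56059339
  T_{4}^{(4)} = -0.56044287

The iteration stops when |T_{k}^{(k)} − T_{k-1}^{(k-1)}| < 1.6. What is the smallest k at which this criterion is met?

k = 2

|T_{1}^{(1)} − T_{0}^{(0)}| = 2.81115497 ≥ 1.6
|T_{2}^{(2)} − T_{1}^{(1)}| = 0.39021815 < 1.6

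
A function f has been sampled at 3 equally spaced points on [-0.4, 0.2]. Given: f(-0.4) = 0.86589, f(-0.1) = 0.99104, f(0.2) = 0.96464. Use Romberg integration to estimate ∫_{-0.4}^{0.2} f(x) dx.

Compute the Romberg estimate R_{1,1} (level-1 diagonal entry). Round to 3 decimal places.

R_{0,0} (trapezoid, 1 panel, h=0.6000): 0.54916
R_{1,0} (trapezoid, 2 panels, h=0.3000): 0.57189
R_{1,1} = 0.57189 + (0.57189 − 0.54916)/3 = 0.57947

0.579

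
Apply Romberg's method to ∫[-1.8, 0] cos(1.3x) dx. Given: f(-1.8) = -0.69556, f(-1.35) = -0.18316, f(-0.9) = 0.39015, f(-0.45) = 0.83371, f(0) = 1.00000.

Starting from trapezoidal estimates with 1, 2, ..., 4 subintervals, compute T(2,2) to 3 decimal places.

0.553

T(0,0) (trapezoid, 1 panel, h=1.8000): 0.27400
T(1,0) (trapezoid, 2 panels, h=0.9000): 0.48813
T(2,0) (trapezoid, 4 panels, h=0.4500): 0.53681
T(1,1) = 0.48813 + (0.48813 − 0.27400)/3 = 0.55951
T(2,1) = 0.53681 + (0.53681 − 0.48813)/3 = 0.55304
T(2,2) = 0.55304 + (0.55304 − 0.55951)/15 = 0.55261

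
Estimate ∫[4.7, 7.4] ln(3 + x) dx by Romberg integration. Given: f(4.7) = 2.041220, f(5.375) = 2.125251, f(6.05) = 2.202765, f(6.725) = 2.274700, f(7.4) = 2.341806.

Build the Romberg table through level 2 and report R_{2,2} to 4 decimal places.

R_{0,0} (trapezoid, 1 panel, h=2.7000): 5.917085
R_{1,0} (trapezoid, 2 panels, h=1.3500): 5.932275
R_{2,0} (trapezoid, 4 panels, h=0.6750): 5.936105
R_{1,1} = 5.932275 + (5.932275 − 5.917085)/3 = 5.937338
R_{2,1} = 5.936105 + (5.936105 − 5.932275)/3 = 5.937382
R_{2,2} = 5.937382 + (5.937382 − 5.937338)/15 = 5.937385

5.9374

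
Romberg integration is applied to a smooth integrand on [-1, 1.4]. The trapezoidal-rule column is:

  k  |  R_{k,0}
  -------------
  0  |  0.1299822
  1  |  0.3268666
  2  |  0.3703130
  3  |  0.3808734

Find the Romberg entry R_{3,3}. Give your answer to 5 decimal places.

Richardson extrapolation on the trapezoidal column (denominator 4−1=3):
R_{1,1} = (4·0.3268666 − 0.1299822) / 3 = 0.3924947
R_{2,1} = 0.3703130 + (0.3703130 − 0.3268666)/3 = 0.3847951
R_{3,1} = (4·0.3808734 − 0.3703130) / 3 = 0.3843935
R_{2,2} = (16·0.3847951 − 0.3924947) / 15 = 0.3842818
R_{3,2} = (16·0.3843935 − 0.3847951) / 15 = 0.3843667
R_{3,3} = (64·0.3843667 − 0.3842818) / 63 = 0.3843680

0.38437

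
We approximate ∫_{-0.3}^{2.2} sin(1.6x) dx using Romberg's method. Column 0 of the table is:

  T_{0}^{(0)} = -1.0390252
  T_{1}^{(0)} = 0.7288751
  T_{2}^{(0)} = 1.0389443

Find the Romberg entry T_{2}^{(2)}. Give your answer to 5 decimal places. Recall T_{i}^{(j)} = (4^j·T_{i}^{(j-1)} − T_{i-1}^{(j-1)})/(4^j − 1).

1.13058

Richardson extrapolation on the trapezoidal column (denominator 4−1=3):
T_{1}^{(1)} = 0.7288751 + (0.7288751 − (-1.0390252))/3 = 1.3181752
T_{2}^{(1)} = 1.0389443 + (1.0389443 − 0.7288751)/3 = 1.1423007
T_{2}^{(2)} = 1.1423007 + (1.1423007 − 1.3181752)/15 = 1.1305757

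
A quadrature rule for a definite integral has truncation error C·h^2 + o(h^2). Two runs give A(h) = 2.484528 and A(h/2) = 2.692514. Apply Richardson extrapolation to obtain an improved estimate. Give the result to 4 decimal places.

2.7618

Extrapolated value = (4·A(h/2) − A(h)) / (4 − 1)
= (4·2.692514 − 2.484528) / 3
= 8.285528 / 3 = 2.761843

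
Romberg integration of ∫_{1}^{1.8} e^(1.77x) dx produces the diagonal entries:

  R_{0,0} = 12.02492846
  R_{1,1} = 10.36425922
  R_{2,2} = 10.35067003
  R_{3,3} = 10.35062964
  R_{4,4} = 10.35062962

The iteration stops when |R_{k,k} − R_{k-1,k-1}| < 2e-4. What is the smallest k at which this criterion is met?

k = 3

|R_{1,1} − R_{0,0}| = 1.66066924 ≥ 2e-4
|R_{2,2} − R_{1,1}| = 0.01358919 ≥ 2e-4
|R_{3,3} − R_{2,2}| = 0.00004039 < 2e-4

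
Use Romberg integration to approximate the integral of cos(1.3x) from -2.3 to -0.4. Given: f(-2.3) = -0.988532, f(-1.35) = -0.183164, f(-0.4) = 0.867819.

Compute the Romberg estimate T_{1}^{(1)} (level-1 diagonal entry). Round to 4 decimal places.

-0.2702

T_{0}^{(0)} (trapezoid, 1 panel, h=1.9000): -0.114677
T_{1}^{(0)} (trapezoid, 2 panels, h=0.9500): -0.231344
T_{1}^{(1)} = -0.231344 + (-0.231344 − (-0.114677))/3 = -0.270233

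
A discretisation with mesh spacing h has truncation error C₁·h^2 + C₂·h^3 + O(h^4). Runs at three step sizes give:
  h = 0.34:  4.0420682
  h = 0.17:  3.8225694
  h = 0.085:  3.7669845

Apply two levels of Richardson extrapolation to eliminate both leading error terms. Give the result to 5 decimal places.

3.74832

First eliminate the h^2 term (factor 2^2 = 4):
  B₁ = (4·3.8225694 − 4.0420682)/3 = 3.7494031
  B₂ = (4·3.7669845 − 3.8225694)/3 = 3.7484562
Then eliminate the h^3 term (factor 2^3 = 8):
  (8·3.7484562 − 3.7494031)/7 = 3.7483209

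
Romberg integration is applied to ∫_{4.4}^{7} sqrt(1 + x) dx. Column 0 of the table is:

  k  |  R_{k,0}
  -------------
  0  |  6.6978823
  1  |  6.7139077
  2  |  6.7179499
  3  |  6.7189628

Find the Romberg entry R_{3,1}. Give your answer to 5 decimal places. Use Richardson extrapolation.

Richardson extrapolation on the trapezoidal column (denominator 4−1=3):
R_{3,1} = (4·6.7189628 − 6.7179499) / 3 = 6.7193004

6.71930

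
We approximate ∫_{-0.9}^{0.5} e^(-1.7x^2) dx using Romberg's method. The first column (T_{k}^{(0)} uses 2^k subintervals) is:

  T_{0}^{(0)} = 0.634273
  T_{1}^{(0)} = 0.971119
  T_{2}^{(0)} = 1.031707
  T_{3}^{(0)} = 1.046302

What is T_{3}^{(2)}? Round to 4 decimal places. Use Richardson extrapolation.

1.0511

Richardson extrapolation on the trapezoidal column (denominator 4−1=3):
T_{2}^{(1)} = 1.031707 + (1.031707 − 0.971119)/3 = 1.051903
T_{3}^{(1)} = 1.046302 + (1.046302 − 1.031707)/3 = 1.051167
T_{3}^{(2)} = 1.051167 + (1.051167 − 1.051903)/15 = 1.051118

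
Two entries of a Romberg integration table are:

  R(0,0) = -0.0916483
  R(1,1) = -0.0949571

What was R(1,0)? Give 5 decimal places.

-0.09413

From R(1,1) = (4·R(1,0) − R(0,0))/3, solve for R(1,0):
4·R(1,0) = 3·(-0.0949571) + (-0.0916483) = -0.3765196
R(1,0) = -0.0941299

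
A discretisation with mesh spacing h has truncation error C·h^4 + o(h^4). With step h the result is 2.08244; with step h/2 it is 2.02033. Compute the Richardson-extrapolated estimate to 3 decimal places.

Extrapolated value = (16·A(h/2) − A(h)) / (16 − 1)
= (16·2.02033 − 2.08244) / 15
= 30.24284 / 15 = 2.01619

2.016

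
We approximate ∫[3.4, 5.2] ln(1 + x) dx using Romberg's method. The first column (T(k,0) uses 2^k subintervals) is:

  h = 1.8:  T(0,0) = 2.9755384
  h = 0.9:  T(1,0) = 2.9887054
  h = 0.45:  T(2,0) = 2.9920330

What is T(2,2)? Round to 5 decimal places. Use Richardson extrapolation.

2.99315

T(1,1) = (4·2.9887054 − 2.9755384) / 3 = 2.9930944
T(2,1) = (4·2.9920330 − 2.9887054) / 3 = 2.9931422
T(2,2) = 2.9931422 + (2.9931422 − 2.9930944)/15 = 2.9931454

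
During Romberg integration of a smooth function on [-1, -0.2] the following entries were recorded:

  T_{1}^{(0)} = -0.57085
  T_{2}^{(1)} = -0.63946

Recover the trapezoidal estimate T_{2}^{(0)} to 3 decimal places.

-0.622

From T_{2}^{(1)} = (4·T_{2}^{(0)} − T_{1}^{(0)})/3, solve for T_{2}^{(0)}:
4·T_{2}^{(0)} = 3·(-0.63946) + (-0.57085) = -2.48923
T_{2}^{(0)} = -0.62231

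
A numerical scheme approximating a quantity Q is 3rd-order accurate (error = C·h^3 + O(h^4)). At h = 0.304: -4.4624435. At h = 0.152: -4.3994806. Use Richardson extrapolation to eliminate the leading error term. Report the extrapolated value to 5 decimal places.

-4.39049

The leading error scales as h^3; refining by a factor of 2 reduces it by 2^3 = 8.
Extrapolated value = (8·A(h/2) − A(h)) / (8 − 1)
= (8·(-4.3994806) − (-4.4624435)) / 7
= -30.7334013 / 7 = -4.3904859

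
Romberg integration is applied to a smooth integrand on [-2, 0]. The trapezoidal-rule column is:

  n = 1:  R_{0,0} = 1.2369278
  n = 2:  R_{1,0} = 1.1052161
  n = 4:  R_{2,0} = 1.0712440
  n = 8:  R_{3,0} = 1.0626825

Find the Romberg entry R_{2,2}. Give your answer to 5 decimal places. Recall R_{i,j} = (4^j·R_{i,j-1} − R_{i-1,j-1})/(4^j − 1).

1.05983

R_{1,1} = 1.1052161 + (1.1052161 − 1.2369278)/3 = 1.0613122
R_{2,1} = (4·1.0712440 − 1.1052161) / 3 = 1.0599200
R_{2,2} = 1.0599200 + (1.0599200 − 1.0613122)/15 = 1.0598272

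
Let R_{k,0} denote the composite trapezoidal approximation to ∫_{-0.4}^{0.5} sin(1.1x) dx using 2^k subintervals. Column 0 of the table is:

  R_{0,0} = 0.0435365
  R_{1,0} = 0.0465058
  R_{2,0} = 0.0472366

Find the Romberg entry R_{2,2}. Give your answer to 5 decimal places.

R_{1,1} = (4·0.0465058 − 0.0435365) / 3 = 0.0474956
R_{2,1} = 0.0472366 + (0.0472366 − 0.0465058)/3 = 0.0474802
R_{2,2} = (16·0.0474802 − 0.0474956) / 15 = 0.0474792

0.04748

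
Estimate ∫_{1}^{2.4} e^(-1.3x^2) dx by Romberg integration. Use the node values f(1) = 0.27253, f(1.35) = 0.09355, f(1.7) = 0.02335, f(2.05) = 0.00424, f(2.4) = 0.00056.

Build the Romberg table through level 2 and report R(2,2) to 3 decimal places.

R(0,0) (trapezoid, 1 panel, h=1.4000): 0.19116
R(1,0) (trapezoid, 2 panels, h=0.7000): 0.11193
R(2,0) (trapezoid, 4 panels, h=0.3500): 0.09019
R(1,1) = 0.11193 + (0.11193 − 0.19116)/3 = 0.08552
R(2,1) = 0.09019 + (0.09019 − 0.11193)/3 = 0.08294
R(2,2) = 0.08294 + (0.08294 − 0.08552)/15 = 0.08277

0.083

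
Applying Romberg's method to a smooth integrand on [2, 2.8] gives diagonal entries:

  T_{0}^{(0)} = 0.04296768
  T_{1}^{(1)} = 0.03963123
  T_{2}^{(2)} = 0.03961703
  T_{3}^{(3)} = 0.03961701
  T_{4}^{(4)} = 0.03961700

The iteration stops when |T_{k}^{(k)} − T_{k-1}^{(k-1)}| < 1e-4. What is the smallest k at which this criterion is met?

k = 2

|T_{1}^{(1)} − T_{0}^{(0)}| = 0.00333645 ≥ 1e-4
|T_{2}^{(2)} − T_{1}^{(1)}| = 0.00001420 < 1e-4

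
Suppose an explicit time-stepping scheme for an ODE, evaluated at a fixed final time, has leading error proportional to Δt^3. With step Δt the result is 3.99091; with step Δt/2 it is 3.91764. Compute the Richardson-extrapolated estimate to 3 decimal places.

The leading error scales as Δt^3; refining by a factor of 2 reduces it by 2^3 = 8.
Extrapolated value = (8·A(Δt/2) − A(Δt)) / (8 − 1)
= (8·3.91764 − 3.99091) / 7
= 27.35021 / 7 = 3.90717

3.907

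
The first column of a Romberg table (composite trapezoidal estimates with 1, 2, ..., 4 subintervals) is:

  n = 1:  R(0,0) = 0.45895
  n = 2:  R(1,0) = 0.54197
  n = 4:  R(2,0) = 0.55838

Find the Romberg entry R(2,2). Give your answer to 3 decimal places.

Richardson extrapolation on the trapezoidal column (denominator 4−1=3):
R(1,1) = (4·0.54197 − 0.45895) / 3 = 0.56964
R(2,1) = (4·0.55838 − 0.54197) / 3 = 0.56385
R(2,2) = 0.56385 + (0.56385 − 0.56964)/15 = 0.56346
(Column j=1 coincides with Simpson's rule on the same nodes.)

0.563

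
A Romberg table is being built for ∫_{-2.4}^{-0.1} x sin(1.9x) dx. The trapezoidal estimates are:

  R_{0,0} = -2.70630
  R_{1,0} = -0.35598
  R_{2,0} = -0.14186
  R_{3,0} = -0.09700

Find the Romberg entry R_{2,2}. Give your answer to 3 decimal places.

Richardson extrapolation on the trapezoidal column (denominator 4−1=3):
R_{1,1} = -0.35598 + (-0.35598 − (-2.70630))/3 = 0.42746
R_{2,1} = -0.14186 + (-0.14186 − (-0.35598))/3 = -0.07049
R_{2,2} = (16·(-0.07049) − 0.42746) / 15 = -0.10369

-0.104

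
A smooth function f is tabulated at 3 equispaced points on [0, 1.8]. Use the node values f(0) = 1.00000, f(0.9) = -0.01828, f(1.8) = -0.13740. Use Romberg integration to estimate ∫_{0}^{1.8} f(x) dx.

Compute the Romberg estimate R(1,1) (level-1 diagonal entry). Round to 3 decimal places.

0.237

R(0,0) (trapezoid, 1 panel, h=1.8000): 0.77634
R(1,0) (trapezoid, 2 panels, h=0.9000): 0.37172
R(1,1) = 0.37172 + (0.37172 − 0.77634)/3 = 0.23685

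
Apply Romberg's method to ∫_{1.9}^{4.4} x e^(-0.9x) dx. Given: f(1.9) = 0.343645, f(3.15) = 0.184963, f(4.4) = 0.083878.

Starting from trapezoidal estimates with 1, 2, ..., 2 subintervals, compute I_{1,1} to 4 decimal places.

I_{0,0} (trapezoid, 1 panel, h=2.5000): 0.534404
I_{1,0} (trapezoid, 2 panels, h=1.2500): 0.498406
I_{1,1} = 0.498406 + (0.498406 − 0.534404)/3 = 0.486407

0.4864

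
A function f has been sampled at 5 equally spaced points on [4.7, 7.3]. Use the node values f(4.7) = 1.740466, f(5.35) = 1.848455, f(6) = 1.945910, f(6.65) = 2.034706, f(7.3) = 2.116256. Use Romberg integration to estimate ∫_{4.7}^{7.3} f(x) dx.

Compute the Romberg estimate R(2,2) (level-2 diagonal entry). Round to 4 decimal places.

R(0,0) (trapezoid, 1 panel, h=2.6000): 5.013739
R(1,0) (trapezoid, 2 panels, h=1.3000): 5.036552
R(2,0) (trapezoid, 4 panels, h=0.6500): 5.042331
R(1,1) = 5.036552 + (5.036552 − 5.013739)/3 = 5.044156
R(2,1) = 5.042331 + (5.042331 − 5.036552)/3 = 5.044257
R(2,2) = 5.044257 + (5.044257 − 5.044156)/15 = 5.044264

5.0443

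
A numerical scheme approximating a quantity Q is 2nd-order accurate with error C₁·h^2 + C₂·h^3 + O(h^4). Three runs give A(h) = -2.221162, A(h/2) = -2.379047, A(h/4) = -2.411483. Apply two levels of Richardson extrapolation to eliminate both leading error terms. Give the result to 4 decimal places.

First eliminate the h^2 term (factor 2^2 = 4):
  B₁ = (4·(-2.379047) − (-2.221162))/3 = -2.431675
  B₂ = (4·(-2.411483) − (-2.379047))/3 = -2.422295
Then eliminate the h^3 term (factor 2^3 = 8):
  (8·(-2.422295) − (-2.431675))/7 = -2.420955

-2.4210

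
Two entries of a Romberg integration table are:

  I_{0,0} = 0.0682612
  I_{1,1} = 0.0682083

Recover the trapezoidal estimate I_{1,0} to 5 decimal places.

0.06822

From I_{1,1} = (4·I_{1,0} − I_{0,0})/3, solve for I_{1,0}:
4·I_{1,0} = 3·0.0682083 + 0.0682612 = 0.2728861
I_{1,0} = 0.0682215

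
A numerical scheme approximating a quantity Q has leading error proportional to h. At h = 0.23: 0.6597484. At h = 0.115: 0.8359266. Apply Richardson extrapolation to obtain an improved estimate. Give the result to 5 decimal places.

1.01210

The leading error scales as h; refining by a factor of 2 reduces it by 2^1 = 2.
Extrapolated value = (2·A(h/2) − A(h)) / (2 − 1)
= (2·0.8359266 − 0.6597484) / 1
= 1.0121048 / 1 = 1.0121048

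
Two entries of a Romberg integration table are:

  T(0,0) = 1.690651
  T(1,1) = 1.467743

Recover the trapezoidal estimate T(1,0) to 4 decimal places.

From T(1,1) = (4·T(1,0) − T(0,0))/3, solve for T(1,0):
4·T(1,0) = 3·1.467743 + 1.690651 = 6.093880
T(1,0) = 1.523470

1.5235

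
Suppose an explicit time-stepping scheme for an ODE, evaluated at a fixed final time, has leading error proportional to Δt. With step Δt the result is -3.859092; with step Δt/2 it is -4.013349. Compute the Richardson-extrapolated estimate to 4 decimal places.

The leading error scales as Δt; refining by a factor of 2 reduces it by 2^1 = 2.
Extrapolated value = (2·A(Δt/2) − A(Δt)) / (2 − 1)
= (2·(-4.013349) − (-3.859092)) / 1
= -4.167606 / 1 = -4.167606

-4.1676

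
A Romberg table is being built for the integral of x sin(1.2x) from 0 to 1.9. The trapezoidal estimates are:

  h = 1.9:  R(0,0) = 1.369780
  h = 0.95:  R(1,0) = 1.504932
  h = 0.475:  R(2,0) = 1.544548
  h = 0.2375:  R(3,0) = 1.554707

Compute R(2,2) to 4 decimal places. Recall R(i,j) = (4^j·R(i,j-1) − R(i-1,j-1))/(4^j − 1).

R(1,1) = 1.504932 + (1.504932 − 1.369780)/3 = 1.549983
R(2,1) = (4·1.544548 − 1.504932) / 3 = 1.557753
R(2,2) = (16·1.557753 − 1.549983) / 15 = 1.558271

1.5583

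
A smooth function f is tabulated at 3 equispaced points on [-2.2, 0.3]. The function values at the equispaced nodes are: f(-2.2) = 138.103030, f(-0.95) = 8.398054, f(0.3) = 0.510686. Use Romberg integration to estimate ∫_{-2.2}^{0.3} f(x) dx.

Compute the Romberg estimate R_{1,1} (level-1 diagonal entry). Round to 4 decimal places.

71.7525

R_{0,0} (trapezoid, 1 panel, h=2.5000): 173.267145
R_{1,0} (trapezoid, 2 panels, h=1.2500): 97.131140
R_{1,1} = 97.131140 + (97.131140 − 173.267145)/3 = 71.752472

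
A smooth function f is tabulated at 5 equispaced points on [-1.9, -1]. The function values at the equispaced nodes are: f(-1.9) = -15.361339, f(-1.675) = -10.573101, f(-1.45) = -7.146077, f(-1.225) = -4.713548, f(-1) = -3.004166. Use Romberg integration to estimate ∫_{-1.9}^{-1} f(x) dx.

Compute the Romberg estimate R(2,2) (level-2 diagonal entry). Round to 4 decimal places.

-7.0348

R(0,0) (trapezoid, 1 panel, h=0.9000): -8.264477
R(1,0) (trapezoid, 2 panels, h=0.4500): -7.347973
R(2,0) (trapezoid, 4 panels, h=0.2250): -7.113483
R(1,1) = -7.347973 + (-7.347973 − (-8.264477))/3 = -7.042472
R(2,1) = -7.113483 + (-7.113483 − (-7.347973))/3 = -7.035320
R(2,2) = -7.035320 + (-7.035320 − (-7.042472))/15 = -7.034843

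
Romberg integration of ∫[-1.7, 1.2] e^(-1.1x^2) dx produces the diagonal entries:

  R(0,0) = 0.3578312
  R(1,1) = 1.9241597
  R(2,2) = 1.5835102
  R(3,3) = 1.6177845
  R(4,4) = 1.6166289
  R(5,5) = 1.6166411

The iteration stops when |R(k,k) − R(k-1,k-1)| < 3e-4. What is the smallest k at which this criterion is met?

|R(1,1) − R(0,0)| = 1.5663285 ≥ 3e-4
|R(2,2) − R(1,1)| = 0.3406495 ≥ 3e-4
|R(3,3) − R(2,2)| = 0.0342743 ≥ 3e-4
|R(4,4) − R(3,3)| = 0.0011556 ≥ 3e-4
|R(5,5) − R(4,4)| = 0.0000122 < 3e-4

k = 5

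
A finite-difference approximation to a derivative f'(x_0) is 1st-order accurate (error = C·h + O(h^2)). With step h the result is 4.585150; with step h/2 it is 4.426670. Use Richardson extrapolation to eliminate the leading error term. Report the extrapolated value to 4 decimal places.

4.2682

The leading error scales as h; refining by a factor of 2 reduces it by 2^1 = 2.
Extrapolated value = (2·A(h/2) − A(h)) / (2 − 1)
= (2·4.426670 − 4.585150) / 1
= 4.268190 / 1 = 4.268190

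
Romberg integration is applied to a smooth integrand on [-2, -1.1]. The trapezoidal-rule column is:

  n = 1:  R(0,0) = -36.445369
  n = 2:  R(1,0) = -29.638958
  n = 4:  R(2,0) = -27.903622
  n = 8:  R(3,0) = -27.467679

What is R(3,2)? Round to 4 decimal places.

Richardson extrapolation on the trapezoidal column (denominator 4−1=3):
R(2,1) = -27.903622 + (-27.903622 − (-29.638958))/3 = -27.325177
R(3,1) = -27.467679 + (-27.467679 − (-27.903622))/3 = -27.322365
R(3,2) = (16·(-27.322365) − (-27.325177)) / 15 = -27.322178
(Column j=1 coincides with Simpson's rule on the same nodes.)

-27.3222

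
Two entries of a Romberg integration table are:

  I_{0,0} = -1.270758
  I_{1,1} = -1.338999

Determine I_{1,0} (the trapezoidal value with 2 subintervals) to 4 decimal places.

-1.3219

From I_{1,1} = (4·I_{1,0} − I_{0,0})/3, solve for I_{1,0}:
4·I_{1,0} = 3·(-1.338999) + (-1.270758) = -5.287755
I_{1,0} = -1.321939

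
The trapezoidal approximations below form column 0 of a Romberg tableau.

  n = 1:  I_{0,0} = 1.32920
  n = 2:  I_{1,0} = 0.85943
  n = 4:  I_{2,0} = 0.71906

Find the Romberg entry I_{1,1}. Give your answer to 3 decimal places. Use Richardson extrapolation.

Richardson extrapolation on the trapezoidal column (denominator 4−1=3):
I_{1,1} = (4·0.85943 − 1.32920) / 3 = 0.70284

0.703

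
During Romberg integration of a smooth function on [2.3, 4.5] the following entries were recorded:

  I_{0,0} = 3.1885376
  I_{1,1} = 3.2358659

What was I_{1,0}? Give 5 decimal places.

From I_{1,1} = (4·I_{1,0} − I_{0,0})/3, solve for I_{1,0}:
4·I_{1,0} = 3·3.2358659 + 3.1885376 = 12.8961353
I_{1,0} = 3.2240338

3.22403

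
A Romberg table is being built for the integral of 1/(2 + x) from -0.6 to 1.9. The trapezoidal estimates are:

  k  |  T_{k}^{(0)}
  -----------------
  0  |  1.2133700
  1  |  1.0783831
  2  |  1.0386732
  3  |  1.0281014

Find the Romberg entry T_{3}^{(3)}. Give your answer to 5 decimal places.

1.02451

Richardson extrapolation on the trapezoidal column (denominator 4−1=3):
T_{1}^{(1)} = 1.0783831 + (1.0783831 − 1.2133700)/3 = 1.0333875
T_{2}^{(1)} = 1.0386732 + (1.0386732 − 1.0783831)/3 = 1.0254366
T_{3}^{(1)} = 1.0281014 + (1.0281014 − 1.0386732)/3 = 1.0245775
T_{2}^{(2)} = (16·1.0254366 − 1.0333875) / 15 = 1.0249065
T_{3}^{(2)} = 1.0245775 + (1.0245775 − 1.0254366)/15 = 1.0245202
T_{3}^{(3)} = 1.0245202 + (1.0245202 − 1.0249065)/63 = 1.0245141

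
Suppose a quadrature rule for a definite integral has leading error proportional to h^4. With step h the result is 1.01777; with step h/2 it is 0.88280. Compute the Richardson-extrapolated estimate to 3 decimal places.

The leading error scales as h^4; refining by a factor of 2 reduces it by 2^4 = 16.
Extrapolated value = (16·A(h/2) − A(h)) / (16 − 1)
= (16·0.88280 − 1.01777) / 15
= 13.10703 / 15 = 0.87380

0.874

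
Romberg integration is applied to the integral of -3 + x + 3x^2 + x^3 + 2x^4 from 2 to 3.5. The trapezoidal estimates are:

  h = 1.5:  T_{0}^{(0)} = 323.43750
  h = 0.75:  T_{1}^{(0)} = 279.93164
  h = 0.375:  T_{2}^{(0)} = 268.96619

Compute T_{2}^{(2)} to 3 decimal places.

265.303

Richardson extrapolation on the trapezoidal column (denominator 4−1=3):
T_{1}^{(1)} = 279.93164 + (279.93164 − 323.43750)/3 = 265.42969
T_{2}^{(1)} = (4·268.96619 − 279.93164) / 3 = 265.31104
T_{2}^{(2)} = (16·265.31104 − 265.42969) / 15 = 265.30313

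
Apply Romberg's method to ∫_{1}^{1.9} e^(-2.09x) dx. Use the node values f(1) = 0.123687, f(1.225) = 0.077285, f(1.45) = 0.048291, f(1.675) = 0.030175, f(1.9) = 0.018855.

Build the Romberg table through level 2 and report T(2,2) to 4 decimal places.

0.0502

T(0,0) (trapezoid, 1 panel, h=0.9000): 0.064144
T(1,0) (trapezoid, 2 panels, h=0.4500): 0.053803
T(2,0) (trapezoid, 4 panels, h=0.2250): 0.051080
T(1,1) = 0.053803 + (0.053803 − 0.064144)/3 = 0.050356
T(2,1) = 0.051080 + (0.051080 − 0.053803)/3 = 0.050172
T(2,2) = 0.050172 + (0.050172 − 0.050356)/15 = 0.050160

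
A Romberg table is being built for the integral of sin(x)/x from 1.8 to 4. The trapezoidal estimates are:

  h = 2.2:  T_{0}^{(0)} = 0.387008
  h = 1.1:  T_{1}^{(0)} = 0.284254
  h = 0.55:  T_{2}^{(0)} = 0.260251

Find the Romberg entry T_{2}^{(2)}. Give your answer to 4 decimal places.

Richardson extrapolation on the trapezoidal column (denominator 4−1=3):
T_{1}^{(1)} = (4·0.284254 − 0.387008) / 3 = 0.250003
T_{2}^{(1)} = (4·0.260251 − 0.284254) / 3 = 0.252250
T_{2}^{(2)} = 0.252250 + (0.252250 − 0.250003)/15 = 0.252400
(Column j=1 coincides with Simpson's rule on the same nodes.)

0.2524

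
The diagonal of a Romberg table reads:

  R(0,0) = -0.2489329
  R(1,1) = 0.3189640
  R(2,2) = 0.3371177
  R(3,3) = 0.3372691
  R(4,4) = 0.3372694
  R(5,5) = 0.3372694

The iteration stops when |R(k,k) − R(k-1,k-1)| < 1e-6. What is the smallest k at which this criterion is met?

|R(1,1) − R(0,0)| = 0.5678969 ≥ 1e-6
|R(2,2) − R(1,1)| = 0.0181537 ≥ 1e-6
|R(3,3) − R(2,2)| = 0.0001514 ≥ 1e-6
|R(4,4) − R(3,3)| = 0.0000003 < 1e-6

k = 4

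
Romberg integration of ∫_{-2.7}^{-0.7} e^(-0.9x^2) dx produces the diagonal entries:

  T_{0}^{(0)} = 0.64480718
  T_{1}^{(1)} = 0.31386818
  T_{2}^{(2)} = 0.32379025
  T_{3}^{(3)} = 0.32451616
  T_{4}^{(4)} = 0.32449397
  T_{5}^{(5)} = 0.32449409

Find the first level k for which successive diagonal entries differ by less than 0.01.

|T_{1}^{(1)} − T_{0}^{(0)}| = 0.33093900 ≥ 0.01
|T_{2}^{(2)} − T_{1}^{(1)}| = 0.00992207 < 0.01

k = 2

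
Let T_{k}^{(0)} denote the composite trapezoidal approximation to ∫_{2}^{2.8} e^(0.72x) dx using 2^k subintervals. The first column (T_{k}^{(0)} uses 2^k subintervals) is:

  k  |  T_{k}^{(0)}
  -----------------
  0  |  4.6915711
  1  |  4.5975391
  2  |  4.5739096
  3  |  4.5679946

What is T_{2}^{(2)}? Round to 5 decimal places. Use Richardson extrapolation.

4.56602

T_{1}^{(1)} = (4·4.5975391 − 4.6915711) / 3 = 4.5661951
T_{2}^{(1)} = 4.5739096 + (4.5739096 − 4.5975391)/3 = 4.5660331
T_{2}^{(2)} = 4.5660331 + (4.5660331 − 4.5661951)/15 = 4.5660223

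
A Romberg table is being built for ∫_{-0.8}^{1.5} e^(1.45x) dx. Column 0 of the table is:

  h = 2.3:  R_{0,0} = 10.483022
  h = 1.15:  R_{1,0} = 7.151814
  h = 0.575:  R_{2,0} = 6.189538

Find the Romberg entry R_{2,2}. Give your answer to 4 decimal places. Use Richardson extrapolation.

5.8573

Richardson extrapolation on the trapezoidal column (denominator 4−1=3):
R_{1,1} = 7.151814 + (7.151814 − 10.483022)/3 = 6.041411
R_{2,1} = (4·6.189538 − 7.151814) / 3 = 5.868779
R_{2,2} = (16·5.868779 − 6.041411) / 15 = 5.857270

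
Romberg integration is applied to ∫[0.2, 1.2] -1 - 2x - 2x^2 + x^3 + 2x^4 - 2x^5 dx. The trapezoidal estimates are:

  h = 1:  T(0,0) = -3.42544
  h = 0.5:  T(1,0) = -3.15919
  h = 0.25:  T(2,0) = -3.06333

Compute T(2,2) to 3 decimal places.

T(1,1) = -3.15919 + (-3.15919 − (-3.42544))/3 = -3.07044
T(2,1) = -3.06333 + (-3.06333 − (-3.15919))/3 = -3.03138
T(2,2) = (16·(-3.03138) − (-3.07044)) / 15 = -3.02878

-3.029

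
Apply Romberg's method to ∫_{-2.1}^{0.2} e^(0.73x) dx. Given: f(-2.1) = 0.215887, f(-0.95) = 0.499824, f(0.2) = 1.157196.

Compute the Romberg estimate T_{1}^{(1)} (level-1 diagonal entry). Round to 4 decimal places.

T_{0}^{(0)} (trapezoid, 1 panel, h=2.3000): 1.579045
T_{1}^{(0)} (trapezoid, 2 panels, h=1.1500): 1.364320
T_{1}^{(1)} = 1.364320 + (1.364320 − 1.579045)/3 = 1.292745

1.2927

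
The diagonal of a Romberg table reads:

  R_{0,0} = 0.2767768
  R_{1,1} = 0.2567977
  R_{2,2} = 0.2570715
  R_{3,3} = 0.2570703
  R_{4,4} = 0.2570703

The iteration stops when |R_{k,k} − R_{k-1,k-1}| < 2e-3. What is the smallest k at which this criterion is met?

k = 2

|R_{1,1} − R_{0,0}| = 0.0199791 ≥ 2e-3
|R_{2,2} − R_{1,1}| = 0.0002738 < 2e-3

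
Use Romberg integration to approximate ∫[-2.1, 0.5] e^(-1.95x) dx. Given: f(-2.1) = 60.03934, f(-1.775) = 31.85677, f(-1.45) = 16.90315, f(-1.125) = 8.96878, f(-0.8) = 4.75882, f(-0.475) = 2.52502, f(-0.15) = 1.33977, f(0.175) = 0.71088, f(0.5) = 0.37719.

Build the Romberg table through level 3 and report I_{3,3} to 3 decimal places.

I_{0,0} (trapezoid, 1 panel, h=2.6000): 78.54149
I_{1,0} (trapezoid, 2 panels, h=1.3000): 45.45721
I_{2,0} (trapezoid, 4 panels, h=0.6500): 34.58650
I_{3,0} (trapezoid, 8 panels, h=0.3250): 31.61322
I_{1,1} = 45.45721 + (45.45721 − 78.54149)/3 = 34.42912
I_{2,1} = 34.58650 + (34.58650 − 45.45721)/3 = 30.96293
I_{3,1} = 31.61322 + (31.61322 − 34.58650)/3 = 30.62213
I_{2,2} = 30.96293 + (30.96293 − 34.42912)/15 = 30.73185
I_{3,2} = 30.62213 + (30.62213 − 30.96293)/15 = 30.59941
I_{3,3} = 30.59941 + (30.59941 − 30.73185)/63 = 30.59731

30.597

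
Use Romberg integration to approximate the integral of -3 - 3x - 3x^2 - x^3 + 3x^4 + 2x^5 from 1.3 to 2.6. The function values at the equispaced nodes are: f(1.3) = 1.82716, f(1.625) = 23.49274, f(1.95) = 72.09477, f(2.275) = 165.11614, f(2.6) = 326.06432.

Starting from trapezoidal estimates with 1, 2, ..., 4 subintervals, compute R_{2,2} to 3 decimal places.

R_{0,0} (trapezoid, 1 panel, h=1.3000): 213.12946
R_{1,0} (trapezoid, 2 panels, h=0.6500): 153.42633
R_{2,0} (trapezoid, 4 panels, h=0.3250): 138.01105
R_{1,1} = 153.42633 + (153.42633 − 213.12946)/3 = 133.52529
R_{2,1} = 138.01105 + (138.01105 − 153.42633)/3 = 132.87262
R_{2,2} = 132.87262 + (132.87262 − 133.52529)/15 = 132.82911

132.829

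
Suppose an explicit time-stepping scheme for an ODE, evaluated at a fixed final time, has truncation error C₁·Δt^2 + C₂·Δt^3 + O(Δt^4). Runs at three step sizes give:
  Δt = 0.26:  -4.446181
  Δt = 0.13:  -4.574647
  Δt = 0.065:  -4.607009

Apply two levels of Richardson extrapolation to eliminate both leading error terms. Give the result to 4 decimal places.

-4.6178

First eliminate the Δt^2 term (factor 2^2 = 4):
  B₁ = (4·(-4.574647) − (-4.446181))/3 = -4.617469
  B₂ = (4·(-4.607009) − (-4.574647))/3 = -4.617796
Then eliminate the Δt^3 term (factor 2^3 = 8):
  (8·(-4.617796) − (-4.617469))/7 = -4.617843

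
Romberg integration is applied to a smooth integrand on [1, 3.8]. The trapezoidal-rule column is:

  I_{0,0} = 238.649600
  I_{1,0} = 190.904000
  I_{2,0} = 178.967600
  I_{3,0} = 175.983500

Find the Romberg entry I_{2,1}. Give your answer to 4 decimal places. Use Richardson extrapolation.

Richardson extrapolation on the trapezoidal column (denominator 4−1=3):
I_{2,1} = (4·178.967600 − 190.904000) / 3 = 174.988800

174.9888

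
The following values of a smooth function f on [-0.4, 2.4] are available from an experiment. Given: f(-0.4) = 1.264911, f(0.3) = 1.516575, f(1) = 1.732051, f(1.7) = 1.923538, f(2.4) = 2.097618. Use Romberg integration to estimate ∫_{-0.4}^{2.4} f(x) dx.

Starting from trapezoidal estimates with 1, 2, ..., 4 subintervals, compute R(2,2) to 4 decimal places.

R(0,0) (trapezoid, 1 panel, h=2.8000): 4.707541
R(1,0) (trapezoid, 2 panels, h=1.4000): 4.778642
R(2,0) (trapezoid, 4 panels, h=0.7000): 4.797400
R(1,1) = 4.778642 + (4.778642 − 4.707541)/3 = 4.802342
R(2,1) = 4.797400 + (4.797400 − 4.778642)/3 = 4.803653
R(2,2) = 4.803653 + (4.803653 − 4.802342)/15 = 4.803740

4.8037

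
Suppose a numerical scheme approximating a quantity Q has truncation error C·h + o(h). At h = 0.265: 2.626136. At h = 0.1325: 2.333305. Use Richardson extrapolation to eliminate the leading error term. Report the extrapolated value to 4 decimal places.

The leading error scales as h; refining by a factor of 2 reduces it by 2^1 = 2.
Extrapolated value = (2·A(h/2) − A(h)) / (2 − 1)
= (2·2.333305 − 2.626136) / 1
= 2.040474 / 1 = 2.040474

2.0405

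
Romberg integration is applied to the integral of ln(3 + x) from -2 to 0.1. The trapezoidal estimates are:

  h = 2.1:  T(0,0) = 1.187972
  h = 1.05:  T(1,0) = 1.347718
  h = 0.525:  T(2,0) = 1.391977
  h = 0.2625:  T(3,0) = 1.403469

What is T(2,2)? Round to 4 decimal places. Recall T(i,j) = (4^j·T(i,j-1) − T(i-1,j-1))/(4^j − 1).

1.4071

T(1,1) = 1.347718 + (1.347718 − 1.187972)/3 = 1.400967
T(2,1) = 1.391977 + (1.391977 − 1.347718)/3 = 1.406730
T(2,2) = (16·1.406730 − 1.400967) / 15 = 1.407114
(Column j=1 coincides with Simpson's rule on the same nodes.)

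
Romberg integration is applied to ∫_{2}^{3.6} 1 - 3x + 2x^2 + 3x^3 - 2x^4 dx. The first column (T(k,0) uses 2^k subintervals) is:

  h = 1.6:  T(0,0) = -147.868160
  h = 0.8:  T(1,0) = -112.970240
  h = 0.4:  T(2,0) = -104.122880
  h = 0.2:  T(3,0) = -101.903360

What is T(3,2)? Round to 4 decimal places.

Richardson extrapolation on the trapezoidal column (denominator 4−1=3):
T(2,1) = (4·(-104.122880) − (-112.970240)) / 3 = -101.173760
T(3,1) = -101.903360 + (-101.903360 − (-104.122880))/3 = -101.163520
T(3,2) = -101.163520 + (-101.163520 − (-101.173760))/15 = -101.162837
(Column j=1 coincides with Simpson's rule on the same nodes.)

-101.1628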